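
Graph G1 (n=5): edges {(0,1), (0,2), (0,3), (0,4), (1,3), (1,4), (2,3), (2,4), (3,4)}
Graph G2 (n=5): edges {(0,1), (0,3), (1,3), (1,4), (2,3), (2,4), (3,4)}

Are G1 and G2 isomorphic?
No, not isomorphic

The graphs are NOT isomorphic.

Counting triangles (3-cliques): G1 has 7, G2 has 3.
Triangle count is an isomorphism invariant, so differing triangle counts rule out isomorphism.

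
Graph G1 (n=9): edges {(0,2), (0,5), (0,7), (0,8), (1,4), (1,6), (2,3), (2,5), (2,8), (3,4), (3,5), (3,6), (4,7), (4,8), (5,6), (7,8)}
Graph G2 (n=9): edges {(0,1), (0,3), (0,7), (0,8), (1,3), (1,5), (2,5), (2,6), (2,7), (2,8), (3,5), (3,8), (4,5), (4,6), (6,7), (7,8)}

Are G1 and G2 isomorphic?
Yes, isomorphic

The graphs are isomorphic.
One valid mapping φ: V(G1) → V(G2): 0→0, 1→4, 2→8, 3→2, 4→5, 5→7, 6→6, 7→1, 8→3

Verify φ preserves adjacency — for each edge of G1, its image is an edge of G2:
  (0,2) → (φ(0),φ(2)) = (0,8) ∈ E(G2) ✓
  (0,5) → (φ(0),φ(5)) = (0,7) ∈ E(G2) ✓
  (0,7) → (φ(0),φ(7)) = (0,1) ∈ E(G2) ✓
  (0,8) → (φ(0),φ(8)) = (0,3) ∈ E(G2) ✓
  (1,4) → (φ(1),φ(4)) = (4,5) ∈ E(G2) ✓
  (1,6) → (φ(1),φ(6)) = (4,6) ∈ E(G2) ✓
  (2,3) → (φ(2),φ(3)) = (2,8) ∈ E(G2) ✓
  (2,5) → (φ(2),φ(5)) = (7,8) ∈ E(G2) ✓
  (2,8) → (φ(2),φ(8)) = (3,8) ∈ E(G2) ✓
  (3,4) → (φ(3),φ(4)) = (2,5) ∈ E(G2) ✓
  (3,5) → (φ(3),φ(5)) = (2,7) ∈ E(G2) ✓
  (3,6) → (φ(3),φ(6)) = (2,6) ∈ E(G2) ✓
  (4,7) → (φ(4),φ(7)) = (1,5) ∈ E(G2) ✓
  (4,8) → (φ(4),φ(8)) = (3,5) ∈ E(G2) ✓
  (5,6) → (φ(5),φ(6)) = (6,7) ∈ E(G2) ✓
  (7,8) → (φ(7),φ(8)) = (1,3) ∈ E(G2) ✓
All 16 edges of G1 map to edges of G2, and |E(G1)| = |E(G2)| = 16, so φ is a bijection on edges as well as vertices. Hence G1 ≅ G2.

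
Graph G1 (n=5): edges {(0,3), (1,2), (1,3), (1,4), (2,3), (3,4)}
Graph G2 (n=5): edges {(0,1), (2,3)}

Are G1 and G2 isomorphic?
No, not isomorphic

The graphs are NOT isomorphic.

Connected components of G1: 1 component(s) with vertex sets [[0, 1, 2, 3, 4]], sizes [5].
Connected components of G2: 3 component(s) with vertex sets [[4], [0, 1], [2, 3]], sizes [1, 2, 2].
The number of connected components (and the multiset of component sizes) is an isomorphism invariant — an isomorphism maps each component of G1 bijectively onto a component of G2. Since G1 has 1 component(s) and G2 has 3, they cannot be isomorphic.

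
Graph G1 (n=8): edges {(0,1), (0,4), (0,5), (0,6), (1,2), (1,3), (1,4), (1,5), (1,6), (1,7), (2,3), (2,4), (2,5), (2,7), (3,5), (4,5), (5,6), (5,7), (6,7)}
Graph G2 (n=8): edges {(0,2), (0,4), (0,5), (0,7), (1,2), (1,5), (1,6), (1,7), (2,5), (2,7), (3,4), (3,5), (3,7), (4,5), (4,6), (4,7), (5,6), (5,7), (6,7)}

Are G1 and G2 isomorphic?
Yes, isomorphic

The graphs are isomorphic.
One valid mapping φ: V(G1) → V(G2): 0→2, 1→7, 2→4, 3→3, 4→0, 5→5, 6→1, 7→6

Verify φ preserves adjacency — for each edge of G1, its image is an edge of G2:
  (0,1) → (φ(0),φ(1)) = (2,7) ∈ E(G2) ✓
  (0,4) → (φ(0),φ(4)) = (0,2) ∈ E(G2) ✓
  (0,5) → (φ(0),φ(5)) = (2,5) ∈ E(G2) ✓
  (0,6) → (φ(0),φ(6)) = (1,2) ∈ E(G2) ✓
  (1,2) → (φ(1),φ(2)) = (4,7) ∈ E(G2) ✓
  (1,3) → (φ(1),φ(3)) = (3,7) ∈ E(G2) ✓
  (1,4) → (φ(1),φ(4)) = (0,7) ∈ E(G2) ✓
  (1,5) → (φ(1),φ(5)) = (5,7) ∈ E(G2) ✓
  (1,6) → (φ(1),φ(6)) = (1,7) ∈ E(G2) ✓
  (1,7) → (φ(1),φ(7)) = (6,7) ∈ E(G2) ✓
  (2,3) → (φ(2),φ(3)) = (3,4) ∈ E(G2) ✓
  (2,4) → (φ(2),φ(4)) = (0,4) ∈ E(G2) ✓
  (2,5) → (φ(2),φ(5)) = (4,5) ∈ E(G2) ✓
  (2,7) → (φ(2),φ(7)) = (4,6) ∈ E(G2) ✓
  (3,5) → (φ(3),φ(5)) = (3,5) ∈ E(G2) ✓
  (4,5) → (φ(4),φ(5)) = (0,5) ∈ E(G2) ✓
  (5,6) → (φ(5),φ(6)) = (1,5) ∈ E(G2) ✓
  (5,7) → (φ(5),φ(7)) = (5,6) ∈ E(G2) ✓
  (6,7) → (φ(6),φ(7)) = (1,6) ∈ E(G2) ✓
All 19 edges of G1 map to edges of G2, and |E(G1)| = |E(G2)| = 19, so φ is a bijection on edges as well as vertices. Hence G1 ≅ G2.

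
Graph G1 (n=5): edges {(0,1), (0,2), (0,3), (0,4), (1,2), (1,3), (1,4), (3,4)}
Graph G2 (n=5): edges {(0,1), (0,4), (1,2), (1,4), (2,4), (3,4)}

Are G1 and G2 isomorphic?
No, not isomorphic

The graphs are NOT isomorphic.

Degrees in G1: deg(0)=4, deg(1)=4, deg(2)=2, deg(3)=3, deg(4)=3.
Sorted degree sequence of G1: [4, 4, 3, 3, 2].
Degrees in G2: deg(0)=2, deg(1)=3, deg(2)=2, deg(3)=1, deg(4)=4.
Sorted degree sequence of G2: [4, 3, 2, 2, 1].
The (sorted) degree sequence is an isomorphism invariant, so since G1 and G2 have different degree sequences they cannot be isomorphic.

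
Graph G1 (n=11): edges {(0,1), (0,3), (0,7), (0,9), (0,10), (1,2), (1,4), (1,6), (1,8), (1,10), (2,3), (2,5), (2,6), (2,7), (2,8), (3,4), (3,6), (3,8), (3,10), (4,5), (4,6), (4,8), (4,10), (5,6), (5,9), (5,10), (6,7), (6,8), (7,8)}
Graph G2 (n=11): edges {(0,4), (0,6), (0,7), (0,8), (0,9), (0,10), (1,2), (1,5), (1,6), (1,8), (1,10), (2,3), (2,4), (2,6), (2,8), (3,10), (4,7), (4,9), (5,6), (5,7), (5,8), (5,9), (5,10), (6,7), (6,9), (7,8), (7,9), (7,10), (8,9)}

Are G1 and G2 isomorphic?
Yes, isomorphic

The graphs are isomorphic.
One valid mapping φ: V(G1) → V(G2): 0→2, 1→6, 2→0, 3→8, 4→5, 5→10, 6→7, 7→4, 8→9, 9→3, 10→1

Verify φ preserves adjacency — for each edge of G1, its image is an edge of G2:
  (0,1) → (φ(0),φ(1)) = (2,6) ∈ E(G2) ✓
  (0,3) → (φ(0),φ(3)) = (2,8) ∈ E(G2) ✓
  (0,7) → (φ(0),φ(7)) = (2,4) ∈ E(G2) ✓
  (0,9) → (φ(0),φ(9)) = (2,3) ∈ E(G2) ✓
  (0,10) → (φ(0),φ(10)) = (1,2) ∈ E(G2) ✓
  (1,2) → (φ(1),φ(2)) = (0,6) ∈ E(G2) ✓
  (1,4) → (φ(1),φ(4)) = (5,6) ∈ E(G2) ✓
  (1,6) → (φ(1),φ(6)) = (6,7) ∈ E(G2) ✓
  (1,8) → (φ(1),φ(8)) = (6,9) ∈ E(G2) ✓
  (1,10) → (φ(1),φ(10)) = (1,6) ∈ E(G2) ✓
  (2,3) → (φ(2),φ(3)) = (0,8) ∈ E(G2) ✓
  (2,5) → (φ(2),φ(5)) = (0,10) ∈ E(G2) ✓
  (2,6) → (φ(2),φ(6)) = (0,7) ∈ E(G2) ✓
  (2,7) → (φ(2),φ(7)) = (0,4) ∈ E(G2) ✓
  (2,8) → (φ(2),φ(8)) = (0,9) ∈ E(G2) ✓
  (3,4) → (φ(3),φ(4)) = (5,8) ∈ E(G2) ✓
  (3,6) → (φ(3),φ(6)) = (7,8) ∈ E(G2) ✓
  (3,8) → (φ(3),φ(8)) = (8,9) ∈ E(G2) ✓
  (3,10) → (φ(3),φ(10)) = (1,8) ∈ E(G2) ✓
  (4,5) → (φ(4),φ(5)) = (5,10) ∈ E(G2) ✓
  (4,6) → (φ(4),φ(6)) = (5,7) ∈ E(G2) ✓
  (4,8) → (φ(4),φ(8)) = (5,9) ∈ E(G2) ✓
  (4,10) → (φ(4),φ(10)) = (1,5) ∈ E(G2) ✓
  (5,6) → (φ(5),φ(6)) = (7,10) ∈ E(G2) ✓
  (5,9) → (φ(5),φ(9)) = (3,10) ∈ E(G2) ✓
  (5,10) → (φ(5),φ(10)) = (1,10) ∈ E(G2) ✓
  (6,7) → (φ(6),φ(7)) = (4,7) ∈ E(G2) ✓
  (6,8) → (φ(6),φ(8)) = (7,9) ∈ E(G2) ✓
  (7,8) → (φ(7),φ(8)) = (4,9) ∈ E(G2) ✓
All 29 edges of G1 map to edges of G2, and |E(G1)| = |E(G2)| = 29, so φ is a bijection on edges as well as vertices. Hence G1 ≅ G2.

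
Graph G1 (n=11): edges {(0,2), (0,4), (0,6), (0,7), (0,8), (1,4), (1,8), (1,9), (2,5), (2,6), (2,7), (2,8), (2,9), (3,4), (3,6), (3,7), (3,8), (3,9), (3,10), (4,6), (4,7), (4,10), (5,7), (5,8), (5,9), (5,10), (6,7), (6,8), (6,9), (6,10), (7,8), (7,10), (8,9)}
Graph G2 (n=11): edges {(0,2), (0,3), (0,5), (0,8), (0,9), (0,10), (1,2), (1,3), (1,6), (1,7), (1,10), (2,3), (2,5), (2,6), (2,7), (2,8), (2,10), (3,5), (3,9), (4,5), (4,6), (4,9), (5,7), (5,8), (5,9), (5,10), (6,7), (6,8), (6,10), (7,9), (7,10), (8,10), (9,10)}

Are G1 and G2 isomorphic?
Yes, isomorphic

The graphs are isomorphic.
One valid mapping φ: V(G1) → V(G2): 0→8, 1→4, 2→0, 3→7, 4→6, 5→3, 6→10, 7→2, 8→5, 9→9, 10→1

Verify φ preserves adjacency — for each edge of G1, its image is an edge of G2:
  (0,2) → (φ(0),φ(2)) = (0,8) ∈ E(G2) ✓
  (0,4) → (φ(0),φ(4)) = (6,8) ∈ E(G2) ✓
  (0,6) → (φ(0),φ(6)) = (8,10) ∈ E(G2) ✓
  (0,7) → (φ(0),φ(7)) = (2,8) ∈ E(G2) ✓
  (0,8) → (φ(0),φ(8)) = (5,8) ∈ E(G2) ✓
  (1,4) → (φ(1),φ(4)) = (4,6) ∈ E(G2) ✓
  (1,8) → (φ(1),φ(8)) = (4,5) ∈ E(G2) ✓
  (1,9) → (φ(1),φ(9)) = (4,9) ∈ E(G2) ✓
  (2,5) → (φ(2),φ(5)) = (0,3) ∈ E(G2) ✓
  (2,6) → (φ(2),φ(6)) = (0,10) ∈ E(G2) ✓
  (2,7) → (φ(2),φ(7)) = (0,2) ∈ E(G2) ✓
  (2,8) → (φ(2),φ(8)) = (0,5) ∈ E(G2) ✓
  (2,9) → (φ(2),φ(9)) = (0,9) ∈ E(G2) ✓
  (3,4) → (φ(3),φ(4)) = (6,7) ∈ E(G2) ✓
  (3,6) → (φ(3),φ(6)) = (7,10) ∈ E(G2) ✓
  (3,7) → (φ(3),φ(7)) = (2,7) ∈ E(G2) ✓
  (3,8) → (φ(3),φ(8)) = (5,7) ∈ E(G2) ✓
  (3,9) → (φ(3),φ(9)) = (7,9) ∈ E(G2) ✓
  (3,10) → (φ(3),φ(10)) = (1,7) ∈ E(G2) ✓
  (4,6) → (φ(4),φ(6)) = (6,10) ∈ E(G2) ✓
  (4,7) → (φ(4),φ(7)) = (2,6) ∈ E(G2) ✓
  (4,10) → (φ(4),φ(10)) = (1,6) ∈ E(G2) ✓
  (5,7) → (φ(5),φ(7)) = (2,3) ∈ E(G2) ✓
  (5,8) → (φ(5),φ(8)) = (3,5) ∈ E(G2) ✓
  (5,9) → (φ(5),φ(9)) = (3,9) ∈ E(G2) ✓
  (5,10) → (φ(5),φ(10)) = (1,3) ∈ E(G2) ✓
  (6,7) → (φ(6),φ(7)) = (2,10) ∈ E(G2) ✓
  (6,8) → (φ(6),φ(8)) = (5,10) ∈ E(G2) ✓
  (6,9) → (φ(6),φ(9)) = (9,10) ∈ E(G2) ✓
  (6,10) → (φ(6),φ(10)) = (1,10) ∈ E(G2) ✓
  (7,8) → (φ(7),φ(8)) = (2,5) ∈ E(G2) ✓
  (7,10) → (φ(7),φ(10)) = (1,2) ∈ E(G2) ✓
  (8,9) → (φ(8),φ(9)) = (5,9) ∈ E(G2) ✓
All 33 edges of G1 map to edges of G2, and |E(G1)| = |E(G2)| = 33, so φ is a bijection on edges as well as vertices. Hence G1 ≅ G2.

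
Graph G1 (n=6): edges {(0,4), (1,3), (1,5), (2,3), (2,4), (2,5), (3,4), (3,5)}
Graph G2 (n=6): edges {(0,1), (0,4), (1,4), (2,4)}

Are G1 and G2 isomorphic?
No, not isomorphic

The graphs are NOT isomorphic.

Counting triangles (3-cliques): G1 has 3, G2 has 1.
Triangle count is an isomorphism invariant, so differing triangle counts rule out isomorphism.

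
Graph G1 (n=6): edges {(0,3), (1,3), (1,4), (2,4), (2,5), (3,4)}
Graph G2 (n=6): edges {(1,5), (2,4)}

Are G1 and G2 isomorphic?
No, not isomorphic

The graphs are NOT isomorphic.

Connected components of G1: 1 component(s) with vertex sets [[0, 1, 2, 3, 4, 5]], sizes [6].
Connected components of G2: 4 component(s) with vertex sets [[0], [3], [1, 5], [2, 4]], sizes [1, 1, 2, 2].
The number of connected components (and the multiset of component sizes) is an isomorphism invariant — an isomorphism maps each component of G1 bijectively onto a component of G2. Since G1 has 1 component(s) and G2 has 4, they cannot be isomorphic.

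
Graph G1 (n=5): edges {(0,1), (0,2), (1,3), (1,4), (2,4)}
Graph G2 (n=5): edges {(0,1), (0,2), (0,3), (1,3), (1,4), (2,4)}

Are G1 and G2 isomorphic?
No, not isomorphic

The graphs are NOT isomorphic.

Counting edges: G1 has 5 edge(s); G2 has 6 edge(s).
Edge count is an isomorphism invariant (a bijection on vertices induces a bijection on edges), so differing edge counts rule out isomorphism.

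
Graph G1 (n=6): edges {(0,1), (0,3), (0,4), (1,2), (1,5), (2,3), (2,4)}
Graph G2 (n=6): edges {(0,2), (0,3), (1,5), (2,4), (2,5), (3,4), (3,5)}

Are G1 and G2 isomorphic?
Yes, isomorphic

The graphs are isomorphic.
One valid mapping φ: V(G1) → V(G2): 0→3, 1→5, 2→2, 3→4, 4→0, 5→1

Verify φ preserves adjacency — for each edge of G1, its image is an edge of G2:
  (0,1) → (φ(0),φ(1)) = (3,5) ∈ E(G2) ✓
  (0,3) → (φ(0),φ(3)) = (3,4) ∈ E(G2) ✓
  (0,4) → (φ(0),φ(4)) = (0,3) ∈ E(G2) ✓
  (1,2) → (φ(1),φ(2)) = (2,5) ∈ E(G2) ✓
  (1,5) → (φ(1),φ(5)) = (1,5) ∈ E(G2) ✓
  (2,3) → (φ(2),φ(3)) = (2,4) ∈ E(G2) ✓
  (2,4) → (φ(2),φ(4)) = (0,2) ∈ E(G2) ✓
All 7 edges of G1 map to edges of G2, and |E(G1)| = |E(G2)| = 7, so φ is a bijection on edges as well as vertices. Hence G1 ≅ G2.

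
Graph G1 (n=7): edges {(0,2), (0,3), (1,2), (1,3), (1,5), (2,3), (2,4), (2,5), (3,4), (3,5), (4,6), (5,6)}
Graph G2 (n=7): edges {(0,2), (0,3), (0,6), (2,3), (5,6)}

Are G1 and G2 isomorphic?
No, not isomorphic

The graphs are NOT isomorphic.

Connected components of G1: 1 component(s) with vertex sets [[0, 1, 2, 3, 4, 5, 6]], sizes [7].
Connected components of G2: 3 component(s) with vertex sets [[1], [4], [0, 2, 3, 5, 6]], sizes [1, 1, 5].
The number of connected components (and the multiset of component sizes) is an isomorphism invariant — an isomorphism maps each component of G1 bijectively onto a component of G2. Since G1 has 1 component(s) and G2 has 3, they cannot be isomorphic.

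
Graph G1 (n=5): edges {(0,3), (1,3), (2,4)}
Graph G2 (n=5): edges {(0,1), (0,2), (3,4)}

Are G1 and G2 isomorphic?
Yes, isomorphic

The graphs are isomorphic.
One valid mapping φ: V(G1) → V(G2): 0→2, 1→1, 2→4, 3→0, 4→3

Verify φ preserves adjacency — for each edge of G1, its image is an edge of G2:
  (0,3) → (φ(0),φ(3)) = (0,2) ∈ E(G2) ✓
  (1,3) → (φ(1),φ(3)) = (0,1) ∈ E(G2) ✓
  (2,4) → (φ(2),φ(4)) = (3,4) ∈ E(G2) ✓
All 3 edges of G1 map to edges of G2, and |E(G1)| = |E(G2)| = 3, so φ is a bijection on edges as well as vertices. Hence G1 ≅ G2.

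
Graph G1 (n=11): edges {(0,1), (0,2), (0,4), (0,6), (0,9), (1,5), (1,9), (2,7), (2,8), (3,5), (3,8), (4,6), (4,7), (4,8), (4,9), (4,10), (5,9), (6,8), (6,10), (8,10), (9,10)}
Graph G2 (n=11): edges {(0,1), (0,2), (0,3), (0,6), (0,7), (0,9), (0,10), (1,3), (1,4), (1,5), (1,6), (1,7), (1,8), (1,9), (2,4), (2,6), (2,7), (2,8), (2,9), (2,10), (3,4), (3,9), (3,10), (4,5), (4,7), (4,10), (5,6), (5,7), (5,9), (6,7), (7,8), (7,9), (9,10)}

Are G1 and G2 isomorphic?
No, not isomorphic

The graphs are NOT isomorphic.

Degrees in G1: deg(0)=5, deg(1)=3, deg(2)=3, deg(3)=2, deg(4)=6, deg(5)=3, deg(6)=4, deg(7)=2, deg(8)=5, deg(9)=5, deg(10)=4.
Sorted degree sequence of G1: [6, 5, 5, 5, 4, 4, 3, 3, 3, 2, 2].
Degrees in G2: deg(0)=7, deg(1)=8, deg(2)=7, deg(3)=5, deg(4)=6, deg(5)=5, deg(6)=5, deg(7)=8, deg(8)=3, deg(9)=7, deg(10)=5.
Sorted degree sequence of G2: [8, 8, 7, 7, 7, 6, 5, 5, 5, 5, 3].
The (sorted) degree sequence is an isomorphism invariant, so since G1 and G2 have different degree sequences they cannot be isomorphic.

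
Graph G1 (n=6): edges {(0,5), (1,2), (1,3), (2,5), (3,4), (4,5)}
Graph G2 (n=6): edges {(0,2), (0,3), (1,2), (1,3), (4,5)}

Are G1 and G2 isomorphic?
No, not isomorphic

The graphs are NOT isomorphic.

Connected components of G1: 1 component(s) with vertex sets [[0, 1, 2, 3, 4, 5]], sizes [6].
Connected components of G2: 2 component(s) with vertex sets [[4, 5], [0, 1, 2, 3]], sizes [2, 4].
The number of connected components (and the multiset of component sizes) is an isomorphism invariant — an isomorphism maps each component of G1 bijectively onto a component of G2. Since G1 has 1 component(s) and G2 has 2, they cannot be isomorphic.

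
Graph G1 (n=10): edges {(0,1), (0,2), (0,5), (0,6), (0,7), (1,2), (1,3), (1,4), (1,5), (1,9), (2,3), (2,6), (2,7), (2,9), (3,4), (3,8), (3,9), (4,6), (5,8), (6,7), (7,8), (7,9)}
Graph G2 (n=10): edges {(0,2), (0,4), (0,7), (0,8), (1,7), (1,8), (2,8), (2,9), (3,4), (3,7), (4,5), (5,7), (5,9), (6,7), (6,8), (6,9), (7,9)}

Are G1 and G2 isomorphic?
No, not isomorphic

The graphs are NOT isomorphic.

Counting triangles (3-cliques): G1 has 12, G2 has 3.
Triangle count is an isomorphism invariant, so differing triangle counts rule out isomorphism.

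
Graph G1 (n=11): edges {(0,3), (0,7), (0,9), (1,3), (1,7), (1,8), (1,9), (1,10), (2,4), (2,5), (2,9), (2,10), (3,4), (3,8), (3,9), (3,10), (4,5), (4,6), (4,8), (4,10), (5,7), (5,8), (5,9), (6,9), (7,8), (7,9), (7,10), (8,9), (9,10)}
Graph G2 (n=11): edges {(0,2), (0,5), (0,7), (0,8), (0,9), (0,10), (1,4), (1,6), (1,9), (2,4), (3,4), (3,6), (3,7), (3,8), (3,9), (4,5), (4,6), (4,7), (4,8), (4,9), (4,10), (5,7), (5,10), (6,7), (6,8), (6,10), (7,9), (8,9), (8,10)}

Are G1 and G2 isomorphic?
Yes, isomorphic

The graphs are isomorphic.
One valid mapping φ: V(G1) → V(G2): 0→1, 1→3, 2→5, 3→9, 4→0, 5→10, 6→2, 7→6, 8→8, 9→4, 10→7

Verify φ preserves adjacency — for each edge of G1, its image is an edge of G2:
  (0,3) → (φ(0),φ(3)) = (1,9) ∈ E(G2) ✓
  (0,7) → (φ(0),φ(7)) = (1,6) ∈ E(G2) ✓
  (0,9) → (φ(0),φ(9)) = (1,4) ∈ E(G2) ✓
  (1,3) → (φ(1),φ(3)) = (3,9) ∈ E(G2) ✓
  (1,7) → (φ(1),φ(7)) = (3,6) ∈ E(G2) ✓
  (1,8) → (φ(1),φ(8)) = (3,8) ∈ E(G2) ✓
  (1,9) → (φ(1),φ(9)) = (3,4) ∈ E(G2) ✓
  (1,10) → (φ(1),φ(10)) = (3,7) ∈ E(G2) ✓
  (2,4) → (φ(2),φ(4)) = (0,5) ∈ E(G2) ✓
  (2,5) → (φ(2),φ(5)) = (5,10) ∈ E(G2) ✓
  (2,9) → (φ(2),φ(9)) = (4,5) ∈ E(G2) ✓
  (2,10) → (φ(2),φ(10)) = (5,7) ∈ E(G2) ✓
  (3,4) → (φ(3),φ(4)) = (0,9) ∈ E(G2) ✓
  (3,8) → (φ(3),φ(8)) = (8,9) ∈ E(G2) ✓
  (3,9) → (φ(3),φ(9)) = (4,9) ∈ E(G2) ✓
  (3,10) → (φ(3),φ(10)) = (7,9) ∈ E(G2) ✓
  (4,5) → (φ(4),φ(5)) = (0,10) ∈ E(G2) ✓
  (4,6) → (φ(4),φ(6)) = (0,2) ∈ E(G2) ✓
  (4,8) → (φ(4),φ(8)) = (0,8) ∈ E(G2) ✓
  (4,10) → (φ(4),φ(10)) = (0,7) ∈ E(G2) ✓
  (5,7) → (φ(5),φ(7)) = (6,10) ∈ E(G2) ✓
  (5,8) → (φ(5),φ(8)) = (8,10) ∈ E(G2) ✓
  (5,9) → (φ(5),φ(9)) = (4,10) ∈ E(G2) ✓
  (6,9) → (φ(6),φ(9)) = (2,4) ∈ E(G2) ✓
  (7,8) → (φ(7),φ(8)) = (6,8) ∈ E(G2) ✓
  (7,9) → (φ(7),φ(9)) = (4,6) ∈ E(G2) ✓
  (7,10) → (φ(7),φ(10)) = (6,7) ∈ E(G2) ✓
  (8,9) → (φ(8),φ(9)) = (4,8) ∈ E(G2) ✓
  (9,10) → (φ(9),φ(10)) = (4,7) ∈ E(G2) ✓
All 29 edges of G1 map to edges of G2, and |E(G1)| = |E(G2)| = 29, so φ is a bijection on edges as well as vertices. Hence G1 ≅ G2.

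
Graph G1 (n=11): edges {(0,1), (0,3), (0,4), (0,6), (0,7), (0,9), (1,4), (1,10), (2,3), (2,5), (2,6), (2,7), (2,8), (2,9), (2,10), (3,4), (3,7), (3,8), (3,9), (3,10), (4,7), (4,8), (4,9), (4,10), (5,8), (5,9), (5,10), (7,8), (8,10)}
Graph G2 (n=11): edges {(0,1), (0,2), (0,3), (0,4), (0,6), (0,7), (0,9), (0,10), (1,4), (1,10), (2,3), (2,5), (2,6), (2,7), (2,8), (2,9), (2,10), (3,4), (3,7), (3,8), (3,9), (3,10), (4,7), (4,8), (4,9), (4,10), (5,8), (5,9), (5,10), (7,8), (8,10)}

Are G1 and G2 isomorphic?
No, not isomorphic

The graphs are NOT isomorphic.

Counting edges: G1 has 29 edge(s); G2 has 31 edge(s).
Edge count is an isomorphism invariant (a bijection on vertices induces a bijection on edges), so differing edge counts rule out isomorphism.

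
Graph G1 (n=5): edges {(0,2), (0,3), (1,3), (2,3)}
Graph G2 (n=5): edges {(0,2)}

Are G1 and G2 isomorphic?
No, not isomorphic

The graphs are NOT isomorphic.

Degrees in G1: deg(0)=2, deg(1)=1, deg(2)=2, deg(3)=3, deg(4)=0.
Sorted degree sequence of G1: [3, 2, 2, 1, 0].
Degrees in G2: deg(0)=1, deg(1)=0, deg(2)=1, deg(3)=0, deg(4)=0.
Sorted degree sequence of G2: [1, 1, 0, 0, 0].
The (sorted) degree sequence is an isomorphism invariant, so since G1 and G2 have different degree sequences they cannot be isomorphic.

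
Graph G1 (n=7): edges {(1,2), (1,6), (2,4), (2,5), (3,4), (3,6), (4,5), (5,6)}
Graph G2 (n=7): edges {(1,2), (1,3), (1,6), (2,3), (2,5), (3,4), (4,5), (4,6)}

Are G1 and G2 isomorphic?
Yes, isomorphic

The graphs are isomorphic.
One valid mapping φ: V(G1) → V(G2): 0→0, 1→5, 2→2, 3→6, 4→1, 5→3, 6→4

Verify φ preserves adjacency — for each edge of G1, its image is an edge of G2:
  (1,2) → (φ(1),φ(2)) = (2,5) ∈ E(G2) ✓
  (1,6) → (φ(1),φ(6)) = (4,5) ∈ E(G2) ✓
  (2,4) → (φ(2),φ(4)) = (1,2) ∈ E(G2) ✓
  (2,5) → (φ(2),φ(5)) = (2,3) ∈ E(G2) ✓
  (3,4) → (φ(3),φ(4)) = (1,6) ∈ E(G2) ✓
  (3,6) → (φ(3),φ(6)) = (4,6) ∈ E(G2) ✓
  (4,5) → (φ(4),φ(5)) = (1,3) ∈ E(G2) ✓
  (5,6) → (φ(5),φ(6)) = (3,4) ∈ E(G2) ✓
All 8 edges of G1 map to edges of G2, and |E(G1)| = |E(G2)| = 8, so φ is a bijection on edges as well as vertices. Hence G1 ≅ G2.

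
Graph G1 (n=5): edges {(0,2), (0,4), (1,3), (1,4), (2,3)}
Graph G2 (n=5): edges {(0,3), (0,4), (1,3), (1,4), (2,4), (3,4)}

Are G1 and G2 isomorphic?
No, not isomorphic

The graphs are NOT isomorphic.

Degrees in G1: deg(0)=2, deg(1)=2, deg(2)=2, deg(3)=2, deg(4)=2.
Sorted degree sequence of G1: [2, 2, 2, 2, 2].
Degrees in G2: deg(0)=2, deg(1)=2, deg(2)=1, deg(3)=3, deg(4)=4.
Sorted degree sequence of G2: [4, 3, 2, 2, 1].
The (sorted) degree sequence is an isomorphism invariant, so since G1 and G2 have different degree sequences they cannot be isomorphic.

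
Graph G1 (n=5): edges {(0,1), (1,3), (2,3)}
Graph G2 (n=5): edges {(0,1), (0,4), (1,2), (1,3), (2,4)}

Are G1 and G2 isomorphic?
No, not isomorphic

The graphs are NOT isomorphic.

Connected components of G1: 2 component(s) with vertex sets [[4], [0, 1, 2, 3]], sizes [1, 4].
Connected components of G2: 1 component(s) with vertex sets [[0, 1, 2, 3, 4]], sizes [5].
The number of connected components (and the multiset of component sizes) is an isomorphism invariant — an isomorphism maps each component of G1 bijectively onto a component of G2. Since G1 has 2 component(s) and G2 has 1, they cannot be isomorphic.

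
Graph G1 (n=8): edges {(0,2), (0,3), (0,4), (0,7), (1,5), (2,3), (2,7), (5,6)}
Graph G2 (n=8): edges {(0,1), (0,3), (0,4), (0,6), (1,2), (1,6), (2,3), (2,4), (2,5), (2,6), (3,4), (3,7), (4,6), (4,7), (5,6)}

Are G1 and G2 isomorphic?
No, not isomorphic

The graphs are NOT isomorphic.

Degrees in G1: deg(0)=4, deg(1)=1, deg(2)=3, deg(3)=2, deg(4)=1, deg(5)=2, deg(6)=1, deg(7)=2.
Sorted degree sequence of G1: [4, 3, 2, 2, 2, 1, 1, 1].
Degrees in G2: deg(0)=4, deg(1)=3, deg(2)=5, deg(3)=4, deg(4)=5, deg(5)=2, deg(6)=5, deg(7)=2.
Sorted degree sequence of G2: [5, 5, 5, 4, 4, 3, 2, 2].
The (sorted) degree sequence is an isomorphism invariant, so since G1 and G2 have different degree sequences they cannot be isomorphic.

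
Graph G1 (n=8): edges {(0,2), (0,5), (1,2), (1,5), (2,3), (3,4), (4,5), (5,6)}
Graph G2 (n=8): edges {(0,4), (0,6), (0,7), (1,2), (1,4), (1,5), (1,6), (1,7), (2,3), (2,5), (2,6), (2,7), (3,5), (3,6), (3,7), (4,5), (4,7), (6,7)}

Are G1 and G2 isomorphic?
No, not isomorphic

The graphs are NOT isomorphic.

Counting triangles (3-cliques): G1 has 0, G2 has 13.
Triangle count is an isomorphism invariant, so differing triangle counts rule out isomorphism.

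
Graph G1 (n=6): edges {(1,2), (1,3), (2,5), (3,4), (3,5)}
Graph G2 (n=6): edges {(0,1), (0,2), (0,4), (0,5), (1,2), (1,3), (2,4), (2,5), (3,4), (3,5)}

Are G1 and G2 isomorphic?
No, not isomorphic

The graphs are NOT isomorphic.

Counting triangles (3-cliques): G1 has 0, G2 has 3.
Triangle count is an isomorphism invariant, so differing triangle counts rule out isomorphism.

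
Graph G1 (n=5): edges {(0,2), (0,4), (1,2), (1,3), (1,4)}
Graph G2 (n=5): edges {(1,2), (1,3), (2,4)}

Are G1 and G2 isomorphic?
No, not isomorphic

The graphs are NOT isomorphic.

Degrees in G1: deg(0)=2, deg(1)=3, deg(2)=2, deg(3)=1, deg(4)=2.
Sorted degree sequence of G1: [3, 2, 2, 2, 1].
Degrees in G2: deg(0)=0, deg(1)=2, deg(2)=2, deg(3)=1, deg(4)=1.
Sorted degree sequence of G2: [2, 2, 1, 1, 0].
The (sorted) degree sequence is an isomorphism invariant, so since G1 and G2 have different degree sequences they cannot be isomorphic.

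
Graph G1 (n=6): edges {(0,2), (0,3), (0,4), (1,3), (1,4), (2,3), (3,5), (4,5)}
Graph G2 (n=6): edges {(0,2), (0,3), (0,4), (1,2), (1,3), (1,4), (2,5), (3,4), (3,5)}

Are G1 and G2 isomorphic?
No, not isomorphic

The graphs are NOT isomorphic.

Degrees in G1: deg(0)=3, deg(1)=2, deg(2)=2, deg(3)=4, deg(4)=3, deg(5)=2.
Sorted degree sequence of G1: [4, 3, 3, 2, 2, 2].
Degrees in G2: deg(0)=3, deg(1)=3, deg(2)=3, deg(3)=4, deg(4)=3, deg(5)=2.
Sorted degree sequence of G2: [4, 3, 3, 3, 3, 2].
The (sorted) degree sequence is an isomorphism invariant, so since G1 and G2 have different degree sequences they cannot be isomorphic.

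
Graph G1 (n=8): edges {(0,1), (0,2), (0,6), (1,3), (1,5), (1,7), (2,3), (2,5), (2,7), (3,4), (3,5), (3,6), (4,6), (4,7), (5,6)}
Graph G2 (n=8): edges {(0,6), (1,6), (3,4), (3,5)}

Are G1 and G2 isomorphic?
No, not isomorphic

The graphs are NOT isomorphic.

Connected components of G1: 1 component(s) with vertex sets [[0, 1, 2, 3, 4, 5, 6, 7]], sizes [8].
Connected components of G2: 4 component(s) with vertex sets [[2], [7], [0, 1, 6], [3, 4, 5]], sizes [1, 1, 3, 3].
The number of connected components (and the multiset of component sizes) is an isomorphism invariant — an isomorphism maps each component of G1 bijectively onto a component of G2. Since G1 has 1 component(s) and G2 has 4, they cannot be isomorphic.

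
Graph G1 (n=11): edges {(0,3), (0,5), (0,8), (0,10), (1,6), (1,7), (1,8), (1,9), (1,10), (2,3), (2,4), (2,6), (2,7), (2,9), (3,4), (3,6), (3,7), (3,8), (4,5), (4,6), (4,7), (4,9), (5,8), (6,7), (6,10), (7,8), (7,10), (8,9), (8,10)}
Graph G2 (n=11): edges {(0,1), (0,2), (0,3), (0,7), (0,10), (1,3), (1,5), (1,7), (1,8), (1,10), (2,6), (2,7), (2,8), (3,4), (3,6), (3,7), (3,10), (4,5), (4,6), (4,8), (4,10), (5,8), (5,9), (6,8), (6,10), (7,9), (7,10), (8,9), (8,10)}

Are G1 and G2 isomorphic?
Yes, isomorphic

The graphs are isomorphic.
One valid mapping φ: V(G1) → V(G2): 0→5, 1→6, 2→0, 3→1, 4→7, 5→9, 6→3, 7→10, 8→8, 9→2, 10→4

Verify φ preserves adjacency — for each edge of G1, its image is an edge of G2:
  (0,3) → (φ(0),φ(3)) = (1,5) ∈ E(G2) ✓
  (0,5) → (φ(0),φ(5)) = (5,9) ∈ E(G2) ✓
  (0,8) → (φ(0),φ(8)) = (5,8) ∈ E(G2) ✓
  (0,10) → (φ(0),φ(10)) = (4,5) ∈ E(G2) ✓
  (1,6) → (φ(1),φ(6)) = (3,6) ∈ E(G2) ✓
  (1,7) → (φ(1),φ(7)) = (6,10) ∈ E(G2) ✓
  (1,8) → (φ(1),φ(8)) = (6,8) ∈ E(G2) ✓
  (1,9) → (φ(1),φ(9)) = (2,6) ∈ E(G2) ✓
  (1,10) → (φ(1),φ(10)) = (4,6) ∈ E(G2) ✓
  (2,3) → (φ(2),φ(3)) = (0,1) ∈ E(G2) ✓
  (2,4) → (φ(2),φ(4)) = (0,7) ∈ E(G2) ✓
  (2,6) → (φ(2),φ(6)) = (0,3) ∈ E(G2) ✓
  (2,7) → (φ(2),φ(7)) = (0,10) ∈ E(G2) ✓
  (2,9) → (φ(2),φ(9)) = (0,2) ∈ E(G2) ✓
  (3,4) → (φ(3),φ(4)) = (1,7) ∈ E(G2) ✓
  (3,6) → (φ(3),φ(6)) = (1,3) ∈ E(G2) ✓
  (3,7) → (φ(3),φ(7)) = (1,10) ∈ E(G2) ✓
  (3,8) → (φ(3),φ(8)) = (1,8) ∈ E(G2) ✓
  (4,5) → (φ(4),φ(5)) = (7,9) ∈ E(G2) ✓
  (4,6) → (φ(4),φ(6)) = (3,7) ∈ E(G2) ✓
  (4,7) → (φ(4),φ(7)) = (7,10) ∈ E(G2) ✓
  (4,9) → (φ(4),φ(9)) = (2,7) ∈ E(G2) ✓
  (5,8) → (φ(5),φ(8)) = (8,9) ∈ E(G2) ✓
  (6,7) → (φ(6),φ(7)) = (3,10) ∈ E(G2) ✓
  (6,10) → (φ(6),φ(10)) = (3,4) ∈ E(G2) ✓
  (7,8) → (φ(7),φ(8)) = (8,10) ∈ E(G2) ✓
  (7,10) → (φ(7),φ(10)) = (4,10) ∈ E(G2) ✓
  (8,9) → (φ(8),φ(9)) = (2,8) ∈ E(G2) ✓
  (8,10) → (φ(8),φ(10)) = (4,8) ∈ E(G2) ✓
All 29 edges of G1 map to edges of G2, and |E(G1)| = |E(G2)| = 29, so φ is a bijection on edges as well as vertices. Hence G1 ≅ G2.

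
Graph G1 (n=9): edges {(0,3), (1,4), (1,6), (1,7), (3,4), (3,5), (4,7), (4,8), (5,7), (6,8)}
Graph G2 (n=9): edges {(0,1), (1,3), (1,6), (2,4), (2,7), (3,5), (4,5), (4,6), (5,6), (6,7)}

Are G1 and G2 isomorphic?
Yes, isomorphic

The graphs are isomorphic.
One valid mapping φ: V(G1) → V(G2): 0→0, 1→4, 2→8, 3→1, 4→6, 5→3, 6→2, 7→5, 8→7

Verify φ preserves adjacency — for each edge of G1, its image is an edge of G2:
  (0,3) → (φ(0),φ(3)) = (0,1) ∈ E(G2) ✓
  (1,4) → (φ(1),φ(4)) = (4,6) ∈ E(G2) ✓
  (1,6) → (φ(1),φ(6)) = (2,4) ∈ E(G2) ✓
  (1,7) → (φ(1),φ(7)) = (4,5) ∈ E(G2) ✓
  (3,4) → (φ(3),φ(4)) = (1,6) ∈ E(G2) ✓
  (3,5) → (φ(3),φ(5)) = (1,3) ∈ E(G2) ✓
  (4,7) → (φ(4),φ(7)) = (5,6) ∈ E(G2) ✓
  (4,8) → (φ(4),φ(8)) = (6,7) ∈ E(G2) ✓
  (5,7) → (φ(5),φ(7)) = (3,5) ∈ E(G2) ✓
  (6,8) → (φ(6),φ(8)) = (2,7) ∈ E(G2) ✓
All 10 edges of G1 map to edges of G2, and |E(G1)| = |E(G2)| = 10, so φ is a bijection on edges as well as vertices. Hence G1 ≅ G2.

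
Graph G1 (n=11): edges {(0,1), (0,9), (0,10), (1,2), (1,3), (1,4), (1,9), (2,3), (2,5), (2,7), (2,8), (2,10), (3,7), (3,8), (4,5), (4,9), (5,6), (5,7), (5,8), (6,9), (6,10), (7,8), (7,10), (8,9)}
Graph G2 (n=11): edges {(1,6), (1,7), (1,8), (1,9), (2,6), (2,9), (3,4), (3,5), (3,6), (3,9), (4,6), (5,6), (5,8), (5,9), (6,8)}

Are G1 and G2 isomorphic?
No, not isomorphic

The graphs are NOT isomorphic.

Connected components of G1: 1 component(s) with vertex sets [[0, 1, 2, 3, 4, 5, 6, 7, 8, 9, 10]], sizes [11].
Connected components of G2: 3 component(s) with vertex sets [[0], [10], [1, 2, 3, 4, 5, 6, 7, 8, 9]], sizes [1, 1, 9].
The number of connected components (and the multiset of component sizes) is an isomorphism invariant — an isomorphism maps each component of G1 bijectively onto a component of G2. Since G1 has 1 component(s) and G2 has 3, they cannot be isomorphic.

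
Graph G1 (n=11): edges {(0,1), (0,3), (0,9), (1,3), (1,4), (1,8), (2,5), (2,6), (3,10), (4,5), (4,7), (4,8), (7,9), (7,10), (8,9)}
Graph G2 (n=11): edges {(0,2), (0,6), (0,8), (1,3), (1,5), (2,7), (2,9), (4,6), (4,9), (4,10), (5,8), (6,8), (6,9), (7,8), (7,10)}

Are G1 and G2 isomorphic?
Yes, isomorphic

The graphs are isomorphic.
One valid mapping φ: V(G1) → V(G2): 0→9, 1→6, 2→1, 3→4, 4→8, 5→5, 6→3, 7→7, 8→0, 9→2, 10→10

Verify φ preserves adjacency — for each edge of G1, its image is an edge of G2:
  (0,1) → (φ(0),φ(1)) = (6,9) ∈ E(G2) ✓
  (0,3) → (φ(0),φ(3)) = (4,9) ∈ E(G2) ✓
  (0,9) → (φ(0),φ(9)) = (2,9) ∈ E(G2) ✓
  (1,3) → (φ(1),φ(3)) = (4,6) ∈ E(G2) ✓
  (1,4) → (φ(1),φ(4)) = (6,8) ∈ E(G2) ✓
  (1,8) → (φ(1),φ(8)) = (0,6) ∈ E(G2) ✓
  (2,5) → (φ(2),φ(5)) = (1,5) ∈ E(G2) ✓
  (2,6) → (φ(2),φ(6)) = (1,3) ∈ E(G2) ✓
  (3,10) → (φ(3),φ(10)) = (4,10) ∈ E(G2) ✓
  (4,5) → (φ(4),φ(5)) = (5,8) ∈ E(G2) ✓
  (4,7) → (φ(4),φ(7)) = (7,8) ∈ E(G2) ✓
  (4,8) → (φ(4),φ(8)) = (0,8) ∈ E(G2) ✓
  (7,9) → (φ(7),φ(9)) = (2,7) ∈ E(G2) ✓
  (7,10) → (φ(7),φ(10)) = (7,10) ∈ E(G2) ✓
  (8,9) → (φ(8),φ(9)) = (0,2) ∈ E(G2) ✓
All 15 edges of G1 map to edges of G2, and |E(G1)| = |E(G2)| = 15, so φ is a bijection on edges as well as vertices. Hence G1 ≅ G2.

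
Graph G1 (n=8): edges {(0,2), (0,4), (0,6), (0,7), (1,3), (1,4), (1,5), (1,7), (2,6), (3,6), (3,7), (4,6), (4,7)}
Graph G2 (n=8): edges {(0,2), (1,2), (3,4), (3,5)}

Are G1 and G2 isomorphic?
No, not isomorphic

The graphs are NOT isomorphic.

Connected components of G1: 1 component(s) with vertex sets [[0, 1, 2, 3, 4, 5, 6, 7]], sizes [8].
Connected components of G2: 4 component(s) with vertex sets [[6], [7], [0, 1, 2], [3, 4, 5]], sizes [1, 1, 3, 3].
The number of connected components (and the multiset of component sizes) is an isomorphism invariant — an isomorphism maps each component of G1 bijectively onto a component of G2. Since G1 has 1 component(s) and G2 has 4, they cannot be isomorphic.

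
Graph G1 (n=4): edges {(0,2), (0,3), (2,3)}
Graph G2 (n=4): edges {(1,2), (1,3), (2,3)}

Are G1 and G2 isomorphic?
Yes, isomorphic

The graphs are isomorphic.
One valid mapping φ: V(G1) → V(G2): 0→3, 1→0, 2→1, 3→2

Verify φ preserves adjacency — for each edge of G1, its image is an edge of G2:
  (0,2) → (φ(0),φ(2)) = (1,3) ∈ E(G2) ✓
  (0,3) → (φ(0),φ(3)) = (2,3) ∈ E(G2) ✓
  (2,3) → (φ(2),φ(3)) = (1,2) ∈ E(G2) ✓
All 3 edges of G1 map to edges of G2, and |E(G1)| = |E(G2)| = 3, so φ is a bijection on edges as well as vertices. Hence G1 ≅ G2.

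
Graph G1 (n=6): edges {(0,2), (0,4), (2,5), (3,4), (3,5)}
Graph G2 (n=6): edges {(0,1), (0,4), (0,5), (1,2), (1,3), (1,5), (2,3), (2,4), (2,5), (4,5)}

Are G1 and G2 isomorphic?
No, not isomorphic

The graphs are NOT isomorphic.

Counting triangles (3-cliques): G1 has 0, G2 has 5.
Triangle count is an isomorphism invariant, so differing triangle counts rule out isomorphism.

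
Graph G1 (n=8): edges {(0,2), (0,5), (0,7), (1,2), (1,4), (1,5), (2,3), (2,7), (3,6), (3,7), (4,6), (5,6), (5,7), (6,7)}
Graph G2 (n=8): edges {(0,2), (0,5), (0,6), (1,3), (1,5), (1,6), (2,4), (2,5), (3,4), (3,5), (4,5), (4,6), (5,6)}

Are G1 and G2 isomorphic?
No, not isomorphic

The graphs are NOT isomorphic.

Degrees in G1: deg(0)=3, deg(1)=3, deg(2)=4, deg(3)=3, deg(4)=2, deg(5)=4, deg(6)=4, deg(7)=5.
Sorted degree sequence of G1: [5, 4, 4, 4, 3, 3, 3, 2].
Degrees in G2: deg(0)=3, deg(1)=3, deg(2)=3, deg(3)=3, deg(4)=4, deg(5)=6, deg(6)=4, deg(7)=0.
Sorted degree sequence of G2: [6, 4, 4, 3, 3, 3, 3, 0].
The (sorted) degree sequence is an isomorphism invariant, so since G1 and G2 have different degree sequences they cannot be isomorphic.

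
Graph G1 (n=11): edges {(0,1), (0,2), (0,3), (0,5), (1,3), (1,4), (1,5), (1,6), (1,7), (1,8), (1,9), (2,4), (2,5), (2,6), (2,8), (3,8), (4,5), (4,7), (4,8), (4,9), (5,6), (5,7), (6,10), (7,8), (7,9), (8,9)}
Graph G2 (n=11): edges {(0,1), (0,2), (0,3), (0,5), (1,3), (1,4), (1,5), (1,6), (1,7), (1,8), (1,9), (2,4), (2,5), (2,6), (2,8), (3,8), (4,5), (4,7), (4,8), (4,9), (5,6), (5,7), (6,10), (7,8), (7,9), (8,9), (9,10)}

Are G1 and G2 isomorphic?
No, not isomorphic

The graphs are NOT isomorphic.

Counting edges: G1 has 26 edge(s); G2 has 27 edge(s).
Edge count is an isomorphism invariant (a bijection on vertices induces a bijection on edges), so differing edge counts rule out isomorphism.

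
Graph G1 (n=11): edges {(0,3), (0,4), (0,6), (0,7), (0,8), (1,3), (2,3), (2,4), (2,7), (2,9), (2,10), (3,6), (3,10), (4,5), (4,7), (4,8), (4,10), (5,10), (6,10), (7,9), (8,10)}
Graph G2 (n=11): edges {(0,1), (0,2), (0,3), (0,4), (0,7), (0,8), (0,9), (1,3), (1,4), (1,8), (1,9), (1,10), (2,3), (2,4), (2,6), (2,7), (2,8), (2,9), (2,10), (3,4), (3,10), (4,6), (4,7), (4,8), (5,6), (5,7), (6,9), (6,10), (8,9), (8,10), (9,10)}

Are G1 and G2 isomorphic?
No, not isomorphic

The graphs are NOT isomorphic.

Counting triangles (3-cliques): G1 has 10, G2 has 31.
Triangle count is an isomorphism invariant, so differing triangle counts rule out isomorphism.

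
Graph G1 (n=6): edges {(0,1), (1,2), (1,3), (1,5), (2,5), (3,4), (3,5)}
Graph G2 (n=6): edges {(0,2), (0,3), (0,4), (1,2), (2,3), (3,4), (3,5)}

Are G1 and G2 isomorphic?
Yes, isomorphic

The graphs are isomorphic.
One valid mapping φ: V(G1) → V(G2): 0→5, 1→3, 2→4, 3→2, 4→1, 5→0

Verify φ preserves adjacency — for each edge of G1, its image is an edge of G2:
  (0,1) → (φ(0),φ(1)) = (3,5) ∈ E(G2) ✓
  (1,2) → (φ(1),φ(2)) = (3,4) ∈ E(G2) ✓
  (1,3) → (φ(1),φ(3)) = (2,3) ∈ E(G2) ✓
  (1,5) → (φ(1),φ(5)) = (0,3) ∈ E(G2) ✓
  (2,5) → (φ(2),φ(5)) = (0,4) ∈ E(G2) ✓
  (3,4) → (φ(3),φ(4)) = (1,2) ∈ E(G2) ✓
  (3,5) → (φ(3),φ(5)) = (0,2) ∈ E(G2) ✓
All 7 edges of G1 map to edges of G2, and |E(G1)| = |E(G2)| = 7, so φ is a bijection on edges as well as vertices. Hence G1 ≅ G2.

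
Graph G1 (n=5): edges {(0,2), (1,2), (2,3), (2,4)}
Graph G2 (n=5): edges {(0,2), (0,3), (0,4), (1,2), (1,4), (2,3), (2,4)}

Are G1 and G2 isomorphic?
No, not isomorphic

The graphs are NOT isomorphic.

Counting triangles (3-cliques): G1 has 0, G2 has 3.
Triangle count is an isomorphism invariant, so differing triangle counts rule out isomorphism.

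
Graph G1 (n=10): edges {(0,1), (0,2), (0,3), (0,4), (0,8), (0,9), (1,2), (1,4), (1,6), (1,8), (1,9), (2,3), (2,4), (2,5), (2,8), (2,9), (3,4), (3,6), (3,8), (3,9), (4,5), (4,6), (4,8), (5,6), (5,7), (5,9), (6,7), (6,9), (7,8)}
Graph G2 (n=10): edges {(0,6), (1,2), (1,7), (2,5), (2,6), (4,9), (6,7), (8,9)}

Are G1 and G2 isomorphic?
No, not isomorphic

The graphs are NOT isomorphic.

Connected components of G1: 1 component(s) with vertex sets [[0, 1, 2, 3, 4, 5, 6, 7, 8, 9]], sizes [10].
Connected components of G2: 3 component(s) with vertex sets [[3], [4, 8, 9], [0, 1, 2, 5, 6, 7]], sizes [1, 3, 6].
The number of connected components (and the multiset of component sizes) is an isomorphism invariant — an isomorphism maps each component of G1 bijectively onto a component of G2. Since G1 has 1 component(s) and G2 has 3, they cannot be isomorphic.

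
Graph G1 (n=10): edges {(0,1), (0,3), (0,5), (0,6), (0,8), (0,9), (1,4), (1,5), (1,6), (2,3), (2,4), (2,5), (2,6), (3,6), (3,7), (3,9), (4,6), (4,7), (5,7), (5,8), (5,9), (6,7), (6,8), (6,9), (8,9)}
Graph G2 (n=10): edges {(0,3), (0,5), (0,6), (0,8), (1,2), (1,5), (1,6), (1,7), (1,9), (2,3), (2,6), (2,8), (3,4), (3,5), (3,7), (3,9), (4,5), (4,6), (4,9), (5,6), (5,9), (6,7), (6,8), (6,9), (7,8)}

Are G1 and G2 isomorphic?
Yes, isomorphic

The graphs are isomorphic.
One valid mapping φ: V(G1) → V(G2): 0→5, 1→0, 2→2, 3→1, 4→8, 5→3, 6→6, 7→7, 8→4, 9→9

Verify φ preserves adjacency — for each edge of G1, its image is an edge of G2:
  (0,1) → (φ(0),φ(1)) = (0,5) ∈ E(G2) ✓
  (0,3) → (φ(0),φ(3)) = (1,5) ∈ E(G2) ✓
  (0,5) → (φ(0),φ(5)) = (3,5) ∈ E(G2) ✓
  (0,6) → (φ(0),φ(6)) = (5,6) ∈ E(G2) ✓
  (0,8) → (φ(0),φ(8)) = (4,5) ∈ E(G2) ✓
  (0,9) → (φ(0),φ(9)) = (5,9) ∈ E(G2) ✓
  (1,4) → (φ(1),φ(4)) = (0,8) ∈ E(G2) ✓
  (1,5) → (φ(1),φ(5)) = (0,3) ∈ E(G2) ✓
  (1,6) → (φ(1),φ(6)) = (0,6) ∈ E(G2) ✓
  (2,3) → (φ(2),φ(3)) = (1,2) ∈ E(G2) ✓
  (2,4) → (φ(2),φ(4)) = (2,8) ∈ E(G2) ✓
  (2,5) → (φ(2),φ(5)) = (2,3) ∈ E(G2) ✓
  (2,6) → (φ(2),φ(6)) = (2,6) ∈ E(G2) ✓
  (3,6) → (φ(3),φ(6)) = (1,6) ∈ E(G2) ✓
  (3,7) → (φ(3),φ(7)) = (1,7) ∈ E(G2) ✓
  (3,9) → (φ(3),φ(9)) = (1,9) ∈ E(G2) ✓
  (4,6) → (φ(4),φ(6)) = (6,8) ∈ E(G2) ✓
  (4,7) → (φ(4),φ(7)) = (7,8) ∈ E(G2) ✓
  (5,7) → (φ(5),φ(7)) = (3,7) ∈ E(G2) ✓
  (5,8) → (φ(5),φ(8)) = (3,4) ∈ E(G2) ✓
  (5,9) → (φ(5),φ(9)) = (3,9) ∈ E(G2) ✓
  (6,7) → (φ(6),φ(7)) = (6,7) ∈ E(G2) ✓
  (6,8) → (φ(6),φ(8)) = (4,6) ∈ E(G2) ✓
  (6,9) → (φ(6),φ(9)) = (6,9) ∈ E(G2) ✓
  (8,9) → (φ(8),φ(9)) = (4,9) ∈ E(G2) ✓
All 25 edges of G1 map to edges of G2, and |E(G1)| = |E(G2)| = 25, so φ is a bijection on edges as well as vertices. Hence G1 ≅ G2.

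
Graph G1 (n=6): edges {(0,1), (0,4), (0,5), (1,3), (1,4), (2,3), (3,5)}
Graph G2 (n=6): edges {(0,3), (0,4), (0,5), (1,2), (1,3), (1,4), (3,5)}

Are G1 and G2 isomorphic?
Yes, isomorphic

The graphs are isomorphic.
One valid mapping φ: V(G1) → V(G2): 0→0, 1→3, 2→2, 3→1, 4→5, 5→4

Verify φ preserves adjacency — for each edge of G1, its image is an edge of G2:
  (0,1) → (φ(0),φ(1)) = (0,3) ∈ E(G2) ✓
  (0,4) → (φ(0),φ(4)) = (0,5) ∈ E(G2) ✓
  (0,5) → (φ(0),φ(5)) = (0,4) ∈ E(G2) ✓
  (1,3) → (φ(1),φ(3)) = (1,3) ∈ E(G2) ✓
  (1,4) → (φ(1),φ(4)) = (3,5) ∈ E(G2) ✓
  (2,3) → (φ(2),φ(3)) = (1,2) ∈ E(G2) ✓
  (3,5) → (φ(3),φ(5)) = (1,4) ∈ E(G2) ✓
All 7 edges of G1 map to edges of G2, and |E(G1)| = |E(G2)| = 7, so φ is a bijection on edges as well as vertices. Hence G1 ≅ G2.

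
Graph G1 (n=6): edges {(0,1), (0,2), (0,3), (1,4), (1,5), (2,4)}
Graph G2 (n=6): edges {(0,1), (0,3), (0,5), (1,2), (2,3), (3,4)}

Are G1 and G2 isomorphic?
Yes, isomorphic

The graphs are isomorphic.
One valid mapping φ: V(G1) → V(G2): 0→3, 1→0, 2→2, 3→4, 4→1, 5→5

Verify φ preserves adjacency — for each edge of G1, its image is an edge of G2:
  (0,1) → (φ(0),φ(1)) = (0,3) ∈ E(G2) ✓
  (0,2) → (φ(0),φ(2)) = (2,3) ∈ E(G2) ✓
  (0,3) → (φ(0),φ(3)) = (3,4) ∈ E(G2) ✓
  (1,4) → (φ(1),φ(4)) = (0,1) ∈ E(G2) ✓
  (1,5) → (φ(1),φ(5)) = (0,5) ∈ E(G2) ✓
  (2,4) → (φ(2),φ(4)) = (1,2) ∈ E(G2) ✓
All 6 edges of G1 map to edges of G2, and |E(G1)| = |E(G2)| = 6, so φ is a bijection on edges as well as vertices. Hence G1 ≅ G2.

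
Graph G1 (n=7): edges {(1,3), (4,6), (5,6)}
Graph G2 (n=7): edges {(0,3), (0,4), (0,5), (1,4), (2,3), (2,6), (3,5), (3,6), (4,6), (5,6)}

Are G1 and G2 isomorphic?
No, not isomorphic

The graphs are NOT isomorphic.

Counting triangles (3-cliques): G1 has 0, G2 has 3.
Triangle count is an isomorphism invariant, so differing triangle counts rule out isomorphism.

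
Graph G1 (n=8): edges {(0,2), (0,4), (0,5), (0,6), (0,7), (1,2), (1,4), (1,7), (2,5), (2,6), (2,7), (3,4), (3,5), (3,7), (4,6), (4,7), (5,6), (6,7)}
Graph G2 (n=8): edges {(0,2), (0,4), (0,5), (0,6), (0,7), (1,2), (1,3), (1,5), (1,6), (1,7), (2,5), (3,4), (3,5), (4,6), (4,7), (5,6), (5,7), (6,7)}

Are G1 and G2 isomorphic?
Yes, isomorphic

The graphs are isomorphic.
One valid mapping φ: V(G1) → V(G2): 0→7, 1→2, 2→0, 3→3, 4→1, 5→4, 6→6, 7→5

Verify φ preserves adjacency — for each edge of G1, its image is an edge of G2:
  (0,2) → (φ(0),φ(2)) = (0,7) ∈ E(G2) ✓
  (0,4) → (φ(0),φ(4)) = (1,7) ∈ E(G2) ✓
  (0,5) → (φ(0),φ(5)) = (4,7) ∈ E(G2) ✓
  (0,6) → (φ(0),φ(6)) = (6,7) ∈ E(G2) ✓
  (0,7) → (φ(0),φ(7)) = (5,7) ∈ E(G2) ✓
  (1,2) → (φ(1),φ(2)) = (0,2) ∈ E(G2) ✓
  (1,4) → (φ(1),φ(4)) = (1,2) ∈ E(G2) ✓
  (1,7) → (φ(1),φ(7)) = (2,5) ∈ E(G2) ✓
  (2,5) → (φ(2),φ(5)) = (0,4) ∈ E(G2) ✓
  (2,6) → (φ(2),φ(6)) = (0,6) ∈ E(G2) ✓
  (2,7) → (φ(2),φ(7)) = (0,5) ∈ E(G2) ✓
  (3,4) → (φ(3),φ(4)) = (1,3) ∈ E(G2) ✓
  (3,5) → (φ(3),φ(5)) = (3,4) ∈ E(G2) ✓
  (3,7) → (φ(3),φ(7)) = (3,5) ∈ E(G2) ✓
  (4,6) → (φ(4),φ(6)) = (1,6) ∈ E(G2) ✓
  (4,7) → (φ(4),φ(7)) = (1,5) ∈ E(G2) ✓
  (5,6) → (φ(5),φ(6)) = (4,6) ∈ E(G2) ✓
  (6,7) → (φ(6),φ(7)) = (5,6) ∈ E(G2) ✓
All 18 edges of G1 map to edges of G2, and |E(G1)| = |E(G2)| = 18, so φ is a bijection on edges as well as vertices. Hence G1 ≅ G2.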